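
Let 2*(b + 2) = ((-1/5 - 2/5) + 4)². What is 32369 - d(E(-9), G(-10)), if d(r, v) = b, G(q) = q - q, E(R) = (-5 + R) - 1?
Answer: 1618261/50 ≈ 32365.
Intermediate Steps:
E(R) = -6 + R
G(q) = 0
b = 189/50 (b = -2 + ((-1/5 - 2/5) + 4)²/2 = -2 + ((-1*⅕ - 2*⅕) + 4)²/2 = -2 + ((-⅕ - ⅖) + 4)²/2 = -2 + (-⅗ + 4)²/2 = -2 + (17/5)²/2 = -2 + (½)*(289/25) = -2 + 289/50 = 189/50 ≈ 3.7800)
d(r, v) = 189/50
32369 - d(E(-9), G(-10)) = 32369 - 1*189/50 = 32369 - 189/50 = 1618261/50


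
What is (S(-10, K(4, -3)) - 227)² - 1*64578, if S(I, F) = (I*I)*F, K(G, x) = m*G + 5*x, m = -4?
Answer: 11004351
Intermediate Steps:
K(G, x) = -4*G + 5*x
S(I, F) = F*I² (S(I, F) = I²*F = F*I²)
(S(-10, K(4, -3)) - 227)² - 1*64578 = ((-4*4 + 5*(-3))*(-10)² - 227)² - 1*64578 = ((-16 - 15)*100 - 227)² - 64578 = (-31*100 - 227)² - 64578 = (-3100 - 227)² - 64578 = (-3327)² - 64578 = 11068929 - 64578 = 11004351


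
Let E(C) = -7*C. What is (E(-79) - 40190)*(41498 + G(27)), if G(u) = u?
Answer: -1645926425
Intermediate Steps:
(E(-79) - 40190)*(41498 + G(27)) = (-7*(-79) - 40190)*(41498 + 27) = (553 - 40190)*41525 = -39637*41525 = -1645926425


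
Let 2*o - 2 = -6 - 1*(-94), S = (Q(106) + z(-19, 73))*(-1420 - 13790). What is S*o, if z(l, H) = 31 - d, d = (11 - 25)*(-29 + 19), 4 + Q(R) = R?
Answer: 4791150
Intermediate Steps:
Q(R) = -4 + R
d = 140 (d = -14*(-10) = 140)
z(l, H) = -109 (z(l, H) = 31 - 1*140 = 31 - 140 = -109)
S = 106470 (S = ((-4 + 106) - 109)*(-1420 - 13790) = (102 - 109)*(-15210) = -7*(-15210) = 106470)
o = 45 (o = 1 + (-6 - 1*(-94))/2 = 1 + (-6 + 94)/2 = 1 + (1/2)*88 = 1 + 44 = 45)
S*o = 106470*45 = 4791150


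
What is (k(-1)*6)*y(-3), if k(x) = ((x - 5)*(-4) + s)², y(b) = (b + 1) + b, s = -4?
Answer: -12000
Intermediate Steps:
y(b) = 1 + 2*b (y(b) = (1 + b) + b = 1 + 2*b)
k(x) = (16 - 4*x)² (k(x) = ((x - 5)*(-4) - 4)² = ((-5 + x)*(-4) - 4)² = ((20 - 4*x) - 4)² = (16 - 4*x)²)
(k(-1)*6)*y(-3) = ((16*(-4 - 1)²)*6)*(1 + 2*(-3)) = ((16*(-5)²)*6)*(1 - 6) = ((16*25)*6)*(-5) = (400*6)*(-5) = 2400*(-5) = -12000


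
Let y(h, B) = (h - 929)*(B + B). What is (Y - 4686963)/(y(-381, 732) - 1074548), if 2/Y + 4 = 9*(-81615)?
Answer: 3442757115059/2198025689132 ≈ 1.5663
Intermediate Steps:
y(h, B) = 2*B*(-929 + h) (y(h, B) = (-929 + h)*(2*B) = 2*B*(-929 + h))
Y = -2/734539 (Y = 2/(-4 + 9*(-81615)) = 2/(-4 - 734535) = 2/(-734539) = 2*(-1/734539) = -2/734539 ≈ -2.7228e-6)
(Y - 4686963)/(y(-381, 732) - 1074548) = (-2/734539 - 4686963)/(2*732*(-929 - 381) - 1074548) = -3442757115059/(734539*(2*732*(-1310) - 1074548)) = -3442757115059/(734539*(-1917840 - 1074548)) = -3442757115059/734539/(-2992388) = -3442757115059/734539*(-1/2992388) = 3442757115059/2198025689132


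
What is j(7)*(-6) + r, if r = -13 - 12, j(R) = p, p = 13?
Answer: -103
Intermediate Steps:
j(R) = 13
r = -25
j(7)*(-6) + r = 13*(-6) - 25 = -78 - 25 = -103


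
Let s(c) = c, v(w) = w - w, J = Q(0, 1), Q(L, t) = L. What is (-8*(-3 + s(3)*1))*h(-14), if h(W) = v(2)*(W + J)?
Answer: 0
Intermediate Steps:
J = 0
v(w) = 0
h(W) = 0 (h(W) = 0*(W + 0) = 0*W = 0)
(-8*(-3 + s(3)*1))*h(-14) = -8*(-3 + 3*1)*0 = -8*(-3 + 3)*0 = -8*0*0 = 0*0 = 0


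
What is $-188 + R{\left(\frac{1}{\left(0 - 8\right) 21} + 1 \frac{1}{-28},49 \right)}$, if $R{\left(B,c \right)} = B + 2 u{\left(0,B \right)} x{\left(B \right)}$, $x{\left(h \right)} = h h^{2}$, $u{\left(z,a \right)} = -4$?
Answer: $- \frac{324935}{1728} \approx -188.04$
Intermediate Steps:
$x{\left(h \right)} = h^{3}$
$R{\left(B,c \right)} = B - 8 B^{3}$ ($R{\left(B,c \right)} = B + 2 \left(-4\right) B^{3} = B - 8 B^{3}$)
$-188 + R{\left(\frac{1}{\left(0 - 8\right) 21} + 1 \frac{1}{-28},49 \right)} = -188 - \left(\frac{1}{28} + 8 \left(\frac{1}{\left(0 - 8\right) 21} + 1 \frac{1}{-28}\right)^{3} - \frac{1}{\left(0 - 8\right) 21}\right) = -188 - \left(\frac{1}{28} + 8 \left(\frac{1}{-8} \cdot \frac{1}{21} + 1 \left(- \frac{1}{28}\right)\right)^{3} - \frac{1}{-8} \cdot \frac{1}{21}\right) = -188 - \left(\frac{1}{24} + 8 \left(\left(- \frac{1}{8}\right) \frac{1}{21} - \frac{1}{28}\right)^{3}\right) = -188 - \left(\frac{1}{24} + 8 \left(- \frac{1}{168} - \frac{1}{28}\right)^{3}\right) = -188 - \left(\frac{1}{24} + 8 \left(- \frac{1}{24}\right)^{3}\right) = -188 - \frac{71}{1728} = - \frac{324935}{1728}$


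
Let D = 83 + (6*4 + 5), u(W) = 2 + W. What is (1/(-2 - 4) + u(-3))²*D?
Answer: 1372/9 ≈ 152.44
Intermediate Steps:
D = 112 (D = 83 + (24 + 5) = 83 + 29 = 112)
(1/(-2 - 4) + u(-3))²*D = (1/(-2 - 4) + (2 - 3))²*112 = (1/(-6) - 1)²*112 = (-⅙ - 1)²*112 = (-7/6)²*112 = (49/36)*112 = 1372/9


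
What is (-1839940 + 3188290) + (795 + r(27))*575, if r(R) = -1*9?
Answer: 1800300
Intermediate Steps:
r(R) = -9
(-1839940 + 3188290) + (795 + r(27))*575 = (-1839940 + 3188290) + (795 - 9)*575 = 1348350 + 786*575 = 1348350 + 451950 = 1800300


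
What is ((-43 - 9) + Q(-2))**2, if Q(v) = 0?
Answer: 2704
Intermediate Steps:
((-43 - 9) + Q(-2))**2 = ((-43 - 9) + 0)**2 = (-52 + 0)**2 = (-52)**2 = 2704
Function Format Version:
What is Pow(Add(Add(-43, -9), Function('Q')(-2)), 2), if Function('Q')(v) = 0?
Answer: 2704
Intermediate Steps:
Pow(Add(Add(-43, -9), Function('Q')(-2)), 2) = Pow(Add(Add(-43, -9), 0), 2) = Pow(Add(-52, 0), 2) = Pow(-52, 2) = 2704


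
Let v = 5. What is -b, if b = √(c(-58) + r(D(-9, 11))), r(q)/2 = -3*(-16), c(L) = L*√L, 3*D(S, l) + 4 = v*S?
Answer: -√(96 - 58*I*√58) ≈ -16.553 + 13.342*I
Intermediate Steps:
D(S, l) = -4/3 + 5*S/3 (D(S, l) = -4/3 + (5*S)/3 = -4/3 + 5*S/3)
c(L) = L^(3/2)
r(q) = 96 (r(q) = 2*(-3*(-16)) = 2*48 = 96)
b = √(96 - 58*I*√58) (b = √((-58)^(3/2) + 96) = √(-58*I*√58 + 96) = √(96 - 58*I*√58) ≈ 16.553 - 13.342*I)
-b = -√(96 - 58*I*√58)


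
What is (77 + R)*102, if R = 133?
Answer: 21420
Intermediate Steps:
(77 + R)*102 = (77 + 133)*102 = 210*102 = 21420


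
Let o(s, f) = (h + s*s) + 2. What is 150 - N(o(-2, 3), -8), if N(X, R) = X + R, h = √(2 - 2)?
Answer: 152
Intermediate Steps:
h = 0 (h = √0 = 0)
o(s, f) = 2 + s² (o(s, f) = (0 + s*s) + 2 = (0 + s²) + 2 = s² + 2 = 2 + s²)
N(X, R) = R + X
150 - N(o(-2, 3), -8) = 150 - (-8 + (2 + (-2)²)) = 150 - (-8 + (2 + 4)) = 150 - (-8 + 6) = 150 - 1*(-2) = 150 + 2 = 152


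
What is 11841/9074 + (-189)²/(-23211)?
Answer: -5476767/23401846 ≈ -0.23403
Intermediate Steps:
11841/9074 + (-189)²/(-23211) = 11841*(1/9074) + 35721*(-1/23211) = 11841/9074 - 3969/2579 = -5476767/23401846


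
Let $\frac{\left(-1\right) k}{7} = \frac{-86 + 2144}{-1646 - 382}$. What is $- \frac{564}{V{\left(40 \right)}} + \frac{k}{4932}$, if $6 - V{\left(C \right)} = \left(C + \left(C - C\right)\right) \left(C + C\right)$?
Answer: $\frac{473932909}{2662224552} \approx 0.17802$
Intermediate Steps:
$k = \frac{2401}{338}$ ($k = - 7 \frac{-86 + 2144}{-1646 - 382} = - 7 \frac{2058}{-2028} = - 7 \cdot 2058 \left(- \frac{1}{2028}\right) = \left(-7\right) \left(- \frac{343}{338}\right) = \frac{2401}{338} \approx 7.1035$)
$V{\left(C \right)} = 6 - 2 C^{2}$ ($V{\left(C \right)} = 6 - \left(C + \left(C - C\right)\right) \left(C + C\right) = 6 - \left(C + 0\right) 2 C = 6 - C 2 C = 6 - 2 C^{2}$)
$- \frac{564}{V{\left(40 \right)}} + \frac{k}{4932} = - \frac{564}{6 - 2 \cdot 40^{2}} + \frac{2401}{338 \cdot 4932} = - \frac{564}{6 - 3200} + \frac{2401}{338} \cdot \frac{1}{4932} = - \frac{564}{6 - 3200} + \frac{2401}{1667016} = - \frac{564}{-3194} + \frac{2401}{1667016} = \left(-564\right) \left(- \frac{1}{3194}\right) + \frac{2401}{1667016} = \frac{282}{1597} + \frac{2401}{1667016} = \frac{473932909}{2662224552}$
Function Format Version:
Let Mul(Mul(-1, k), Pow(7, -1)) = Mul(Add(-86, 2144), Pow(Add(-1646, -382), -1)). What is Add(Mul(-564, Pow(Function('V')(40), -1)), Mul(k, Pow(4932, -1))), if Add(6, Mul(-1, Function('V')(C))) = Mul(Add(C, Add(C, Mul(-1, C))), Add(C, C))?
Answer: Rational(473932909, 2662224552) ≈ 0.17802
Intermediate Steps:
k = Rational(2401, 338) (k = Mul(-7, Mul(Add(-86, 2144), Pow(Add(-1646, -382), -1))) = Mul(-7, Mul(2058, Pow(-2028, -1))) = Mul(-7, Mul(2058, Rational(-1, 2028))) = Mul(-7, Rational(-343, 338)) = Rational(2401, 338) ≈ 7.1035)
Function('V')(C) = Add(6, Mul(-2, Pow(C, 2))) (Function('V')(C) = Add(6, Mul(-1, Mul(Add(C, Add(C, Mul(-1, C))), Add(C, C)))) = Add(6, Mul(-1, Mul(Add(C, 0), Mul(2, C)))) = Add(6, Mul(-1, Mul(C, Mul(2, C)))) = Add(6, Mul(-1, Mul(2, Pow(C, 2)))) = Add(6, Mul(-2, Pow(C, 2))))
Add(Mul(-564, Pow(Function('V')(40), -1)), Mul(k, Pow(4932, -1))) = Add(Mul(-564, Pow(Add(6, Mul(-2, Pow(40, 2))), -1)), Mul(Rational(2401, 338), Pow(4932, -1))) = Add(Mul(-564, Pow(Add(6, Mul(-2, 1600)), -1)), Mul(Rational(2401, 338), Rational(1, 4932))) = Add(Mul(-564, Pow(Add(6, -3200), -1)), Rational(2401, 1667016)) = Add(Mul(-564, Pow(-3194, -1)), Rational(2401, 1667016)) = Add(Mul(-564, Rational(-1, 3194)), Rational(2401, 1667016)) = Add(Rational(282, 1597), Rational(2401, 1667016)) = Rational(473932909, 2662224552)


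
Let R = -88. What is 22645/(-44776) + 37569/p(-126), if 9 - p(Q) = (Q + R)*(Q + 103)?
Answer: -1793444429/219984488 ≈ -8.1526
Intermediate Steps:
p(Q) = 9 - (-88 + Q)*(103 + Q) (p(Q) = 9 - (Q - 88)*(Q + 103) = 9 - (-88 + Q)*(103 + Q))
22645/(-44776) + 37569/p(-126) = 22645/(-44776) + 37569/(9073 - 1*(-126)**2 - 15*(-126)) = 22645*(-1/44776) + 37569/(9073 - 1*15876 + 1890) = -22645/44776 + 37569/(9073 - 15876 + 1890) = -22645/44776 + 37569/(-4913) = -22645/44776 + 37569*(-1/4913) = -22645/44776 - 37569/4913 = -1793444429/219984488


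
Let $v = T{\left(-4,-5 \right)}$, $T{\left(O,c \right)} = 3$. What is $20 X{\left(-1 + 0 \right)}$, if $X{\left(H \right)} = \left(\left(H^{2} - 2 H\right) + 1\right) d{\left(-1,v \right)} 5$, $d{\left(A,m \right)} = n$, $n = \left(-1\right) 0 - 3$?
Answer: $-1200$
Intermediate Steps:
$v = 3$
$n = -3$ ($n = 0 - 3 = -3$)
$d{\left(A,m \right)} = -3$
$X{\left(H \right)} = -15 - 15 H^{2} + 30 H$ ($X{\left(H \right)} = \left(\left(H^{2} - 2 H\right) + 1\right) \left(-3\right) 5 = \left(1 + H^{2} - 2 H\right) \left(-3\right) 5 = \left(-3 - 3 H^{2} + 6 H\right) 5 = -15 - 15 H^{2} + 30 H$)
$20 X{\left(-1 + 0 \right)} = 20 \left(-15 - 15 \left(-1 + 0\right)^{2} + 30 \left(-1 + 0\right)\right) = 20 \left(-15 - 15 \left(-1\right)^{2} + 30 \left(-1\right)\right) = 20 \left(-15 - 15 - 30\right) = 20 \left(-60\right) = -1200$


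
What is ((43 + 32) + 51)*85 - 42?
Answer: 10668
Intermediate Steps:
((43 + 32) + 51)*85 - 42 = (75 + 51)*85 - 42 = 126*85 - 42 = 10710 - 42 = 10668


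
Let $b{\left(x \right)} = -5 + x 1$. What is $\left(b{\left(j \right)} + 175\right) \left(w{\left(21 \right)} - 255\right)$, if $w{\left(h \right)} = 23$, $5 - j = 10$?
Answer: $-38280$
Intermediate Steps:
$j = -5$ ($j = 5 - 10 = -5$)
$b{\left(x \right)} = -5 + x$
$\left(b{\left(j \right)} + 175\right) \left(w{\left(21 \right)} - 255\right) = \left(\left(-5 - 5\right) + 175\right) \left(23 - 255\right) = \left(-10 + 175\right) \left(23 - 255\right) = 165 \left(-232\right) = -38280$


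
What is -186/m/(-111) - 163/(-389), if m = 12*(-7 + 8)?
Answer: 48245/86358 ≈ 0.55866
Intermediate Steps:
m = 12 (m = 12*1 = 12)
-186/m/(-111) - 163/(-389) = -186/12/(-111) - 163/(-389) = -186*1/12*(-1/111) - 163*(-1/389) = -31/2*(-1/111) + 163/389 = 31/222 + 163/389 = 48245/86358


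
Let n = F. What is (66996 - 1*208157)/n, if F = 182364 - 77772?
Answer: -141161/104592 ≈ -1.3496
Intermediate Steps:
F = 104592
n = 104592
(66996 - 1*208157)/n = (66996 - 1*208157)/104592 = (66996 - 208157)*(1/104592) = -141161*1/104592 = -141161/104592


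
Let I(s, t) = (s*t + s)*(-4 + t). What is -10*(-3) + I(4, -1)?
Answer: 30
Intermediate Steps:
I(s, t) = (-4 + t)*(s + s*t) (I(s, t) = (s + s*t)*(-4 + t) = (-4 + t)*(s + s*t))
-10*(-3) + I(4, -1) = -10*(-3) + 4*(-4 + (-1)² - 3*(-1)) = 30 + 4*(-4 + 1 + 3) = 30 + 4*0 = 30 + 0 = 30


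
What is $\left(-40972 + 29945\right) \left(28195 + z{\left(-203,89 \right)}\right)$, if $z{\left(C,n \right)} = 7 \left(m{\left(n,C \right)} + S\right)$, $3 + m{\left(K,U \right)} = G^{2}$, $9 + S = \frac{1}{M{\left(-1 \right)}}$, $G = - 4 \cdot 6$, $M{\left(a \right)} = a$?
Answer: $-354363672$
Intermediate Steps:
$G = -24$ ($G = \left(-1\right) 24 = -24$)
$S = -10$ ($S = -9 + \frac{1}{-1} = -9 - 1 = -10$)
$m{\left(K,U \right)} = 573$ ($m{\left(K,U \right)} = -3 + \left(-24\right)^{2} = -3 + 576 = 573$)
$z{\left(C,n \right)} = 3941$ ($z{\left(C,n \right)} = 7 \left(573 - 10\right) = 7 \cdot 563 = 3941$)
$\left(-40972 + 29945\right) \left(28195 + z{\left(-203,89 \right)}\right) = \left(-40972 + 29945\right) \left(28195 + 3941\right) = \left(-11027\right) 32136 = -354363672$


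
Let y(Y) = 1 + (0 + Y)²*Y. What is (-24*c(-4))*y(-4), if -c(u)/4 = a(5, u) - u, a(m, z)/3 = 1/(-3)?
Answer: -18144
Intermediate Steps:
a(m, z) = -1 (a(m, z) = 3/(-3) = 3*(-⅓) = -1)
c(u) = 4 + 4*u (c(u) = -4*(-1 - u) = 4 + 4*u)
y(Y) = 1 + Y³ (y(Y) = 1 + Y²*Y = 1 + Y³)
(-24*c(-4))*y(-4) = (-24*(4 + 4*(-4)))*(1 + (-4)³) = (-24*(4 - 16))*(1 - 64) = -24*(-12)*(-63) = 288*(-63) = -18144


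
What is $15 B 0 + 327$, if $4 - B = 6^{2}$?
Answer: $327$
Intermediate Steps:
$B = -32$ ($B = 4 - 6^{2} = 4 - 36 = -32$)
$15 B 0 + 327 = 15 \left(-32\right) 0 + 327 = \left(-480\right) 0 + 327 = 0 + 327 = 327$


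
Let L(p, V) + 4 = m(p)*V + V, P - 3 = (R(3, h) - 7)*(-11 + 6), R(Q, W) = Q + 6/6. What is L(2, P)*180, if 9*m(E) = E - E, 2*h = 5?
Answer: 2520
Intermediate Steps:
h = 5/2 (h = (½)*5 = 5/2 ≈ 2.5000)
R(Q, W) = 1 + Q (R(Q, W) = Q + 6*(⅙) = Q + 1 = 1 + Q)
P = 18 (P = 3 + ((1 + 3) - 7)*(-11 + 6) = 3 + (4 - 7)*(-5) = 3 - 3*(-5) = 3 + 15 = 18)
m(E) = 0 (m(E) = (E - E)/9 = (⅑)*0 = 0)
L(p, V) = -4 + V (L(p, V) = -4 + (0*V + V) = -4 + (0 + V) = -4 + V)
L(2, P)*180 = (-4 + 18)*180 = 14*180 = 2520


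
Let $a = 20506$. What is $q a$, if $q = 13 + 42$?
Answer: $1127830$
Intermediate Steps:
$q = 55$
$q a = 55 \cdot 20506 = 1127830$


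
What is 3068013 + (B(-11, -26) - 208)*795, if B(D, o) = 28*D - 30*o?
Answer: 3277893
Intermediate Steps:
B(D, o) = -30*o + 28*D
3068013 + (B(-11, -26) - 208)*795 = 3068013 + ((-30*(-26) + 28*(-11)) - 208)*795 = 3068013 + ((780 - 308) - 208)*795 = 3068013 + (472 - 208)*795 = 3068013 + 264*795 = 3068013 + 209880 = 3277893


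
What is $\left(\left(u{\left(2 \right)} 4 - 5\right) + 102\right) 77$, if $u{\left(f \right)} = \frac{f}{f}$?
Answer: $7777$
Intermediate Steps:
$u{\left(f \right)} = 1$
$\left(\left(u{\left(2 \right)} 4 - 5\right) + 102\right) 77 = \left(\left(1 \cdot 4 - 5\right) + 102\right) 77 = \left(\left(4 - 5\right) + 102\right) 77 = \left(-1 + 102\right) 77 = 101 \cdot 77 = 7777$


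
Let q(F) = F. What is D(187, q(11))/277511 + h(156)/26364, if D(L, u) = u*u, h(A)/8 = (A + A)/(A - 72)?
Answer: 118421/75760503 ≈ 0.0015631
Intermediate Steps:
h(A) = 16*A/(-72 + A) (h(A) = 8*((A + A)/(A - 72)) = 8*((2*A)/(-72 + A)) = 8*(2*A/(-72 + A)) = 16*A/(-72 + A))
D(L, u) = u²
D(187, q(11))/277511 + h(156)/26364 = 11²/277511 + (16*156/(-72 + 156))/26364 = 121*(1/277511) + (16*156/84)*(1/26364) = 121/277511 + (16*156*(1/84))*(1/26364) = 121/277511 + (208/7)*(1/26364) = 121/277511 + 4/3549 = 118421/75760503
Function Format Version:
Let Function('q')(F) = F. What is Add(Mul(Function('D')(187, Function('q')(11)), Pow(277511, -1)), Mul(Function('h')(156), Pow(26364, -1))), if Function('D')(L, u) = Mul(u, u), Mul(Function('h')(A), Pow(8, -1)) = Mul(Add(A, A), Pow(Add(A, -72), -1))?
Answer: Rational(118421, 75760503) ≈ 0.0015631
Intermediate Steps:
Function('h')(A) = Mul(16, A, Pow(Add(-72, A), -1)) (Function('h')(A) = Mul(8, Mul(Add(A, A), Pow(Add(A, -72), -1))) = Mul(8, Mul(Mul(2, A), Pow(Add(-72, A), -1))) = Mul(8, Mul(2, A, Pow(Add(-72, A), -1))) = Mul(16, A, Pow(Add(-72, A), -1)))
Function('D')(L, u) = Pow(u, 2)
Add(Mul(Function('D')(187, Function('q')(11)), Pow(277511, -1)), Mul(Function('h')(156), Pow(26364, -1))) = Add(Mul(Pow(11, 2), Pow(277511, -1)), Mul(Mul(16, 156, Pow(Add(-72, 156), -1)), Pow(26364, -1))) = Add(Mul(121, Rational(1, 277511)), Mul(Mul(16, 156, Pow(84, -1)), Rational(1, 26364))) = Add(Rational(121, 277511), Mul(Mul(16, 156, Rational(1, 84)), Rational(1, 26364))) = Add(Rational(121, 277511), Mul(Rational(208, 7), Rational(1, 26364))) = Add(Rational(121, 277511), Rational(4, 3549)) = Rational(118421, 75760503)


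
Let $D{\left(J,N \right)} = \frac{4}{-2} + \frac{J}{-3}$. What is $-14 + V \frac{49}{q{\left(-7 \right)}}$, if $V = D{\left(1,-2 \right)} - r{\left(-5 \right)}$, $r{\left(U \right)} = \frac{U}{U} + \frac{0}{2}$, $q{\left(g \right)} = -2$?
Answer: $\frac{203}{3} \approx 67.667$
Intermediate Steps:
$D{\left(J,N \right)} = -2 - \frac{J}{3}$ ($D{\left(J,N \right)} = 4 \left(- \frac{1}{2}\right) + J \left(- \frac{1}{3}\right) = -2 - \frac{J}{3}$)
$r{\left(U \right)} = 1$ ($r{\left(U \right)} = 1 + 0 \cdot \frac{1}{2} = 1 + 0 = 1$)
$V = - \frac{10}{3}$ ($V = \left(-2 - \frac{1}{3}\right) - 1 = - \frac{7}{3} - 1 = - \frac{10}{3} \approx -3.3333$)
$-14 + V \frac{49}{q{\left(-7 \right)}} = -14 - \frac{10 \frac{49}{-2}}{3} = -14 - \frac{10 \cdot 49 \left(- \frac{1}{2}\right)}{3} = -14 - - \frac{245}{3} = -14 + \frac{245}{3} = \frac{203}{3}$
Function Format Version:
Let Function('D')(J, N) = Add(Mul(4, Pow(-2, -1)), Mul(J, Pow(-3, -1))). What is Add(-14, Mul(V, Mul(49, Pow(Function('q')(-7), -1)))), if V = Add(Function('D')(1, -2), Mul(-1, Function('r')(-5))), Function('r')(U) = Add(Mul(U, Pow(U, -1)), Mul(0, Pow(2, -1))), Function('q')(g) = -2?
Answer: Rational(203, 3) ≈ 67.667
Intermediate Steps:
Function('D')(J, N) = Add(-2, Mul(Rational(-1, 3), J)) (Function('D')(J, N) = Add(Mul(4, Rational(-1, 2)), Mul(J, Rational(-1, 3))) = Add(-2, Mul(Rational(-1, 3), J)))
Function('r')(U) = 1 (Function('r')(U) = Add(1, Mul(0, Rational(1, 2))) = Add(1, 0) = 1)
V = Rational(-10, 3) (V = Add(Add(-2, Mul(Rational(-1, 3), 1)), Mul(-1, 1)) = Add(Add(-2, Rational(-1, 3)), -1) = Add(Rational(-7, 3), -1) = Rational(-10, 3) ≈ -3.3333)
Add(-14, Mul(V, Mul(49, Pow(Function('q')(-7), -1)))) = Add(-14, Mul(Rational(-10, 3), Mul(49, Pow(-2, -1)))) = Add(-14, Mul(Rational(-10, 3), Mul(49, Rational(-1, 2)))) = Add(-14, Mul(Rational(-10, 3), Rational(-49, 2))) = Add(-14, Rational(245, 3)) = Rational(203, 3)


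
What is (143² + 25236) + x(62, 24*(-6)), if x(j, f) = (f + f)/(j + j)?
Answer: 1416163/31 ≈ 45683.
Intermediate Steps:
x(j, f) = f/j (x(j, f) = (2*f)/((2*j)) = (2*f)*(1/(2*j)) = f/j)
(143² + 25236) + x(62, 24*(-6)) = (143² + 25236) + (24*(-6))/62 = (20449 + 25236) - 144*1/62 = 45685 - 72/31 = 1416163/31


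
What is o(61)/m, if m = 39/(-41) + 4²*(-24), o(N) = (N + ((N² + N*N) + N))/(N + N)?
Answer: -2542/15783 ≈ -0.16106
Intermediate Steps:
o(N) = (2*N + 2*N²)/(2*N) (o(N) = (N + ((N² + N²) + N))/((2*N)) = (N + (2*N² + N))*(1/(2*N)) = (N + (N + 2*N²))*(1/(2*N)) = (2*N + 2*N²)*(1/(2*N)) = (2*N + 2*N²)/(2*N))
m = -15783/41 (m = 39*(-1/41) + 16*(-24) = -39/41 - 384 = -15783/41 ≈ -384.95)
o(61)/m = (1 + 61)/(-15783/41) = 62*(-41/15783) = -2542/15783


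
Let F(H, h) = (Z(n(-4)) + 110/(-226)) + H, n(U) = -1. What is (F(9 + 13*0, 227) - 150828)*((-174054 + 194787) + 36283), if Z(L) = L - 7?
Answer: -971752538096/113 ≈ -8.5996e+9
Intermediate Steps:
Z(L) = -7 + L
F(H, h) = -959/113 + H (F(H, h) = ((-7 - 1) + 110/(-226)) + H = (-8 + 110*(-1/226)) + H = (-8 - 55/113) + H = -959/113 + H)
(F(9 + 13*0, 227) - 150828)*((-174054 + 194787) + 36283) = ((-959/113 + (9 + 13*0)) - 150828)*((-174054 + 194787) + 36283) = ((-959/113 + (9 + 0)) - 150828)*(20733 + 36283) = ((-959/113 + 9) - 150828)*57016 = (58/113 - 150828)*57016 = -17043506/113*57016 = -971752538096/113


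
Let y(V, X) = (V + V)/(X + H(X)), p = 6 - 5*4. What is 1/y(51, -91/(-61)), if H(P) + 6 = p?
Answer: -1129/6222 ≈ -0.18145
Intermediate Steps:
p = -14 (p = 6 - 20 = -14)
H(P) = -20 (H(P) = -6 - 14 = -20)
y(V, X) = 2*V/(-20 + X) (y(V, X) = (V + V)/(X - 20) = (2*V)/(-20 + X) = 2*V/(-20 + X))
1/y(51, -91/(-61)) = 1/(2*51/(-20 - 91/(-61))) = 1/(2*51/(-20 - 91*(-1/61))) = 1/(2*51/(-20 + 91/61)) = 1/(2*51/(-1129/61)) = 1/(2*51*(-61/1129)) = 1/(-6222/1129) = -1129/6222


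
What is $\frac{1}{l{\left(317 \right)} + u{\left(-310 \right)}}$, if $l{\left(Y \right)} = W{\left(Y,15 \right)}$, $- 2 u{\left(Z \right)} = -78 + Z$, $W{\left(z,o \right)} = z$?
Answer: $\frac{1}{511} \approx 0.0019569$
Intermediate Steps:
$u{\left(Z \right)} = 39 - \frac{Z}{2}$ ($u{\left(Z \right)} = - \frac{-78 + Z}{2} = 39 - \frac{Z}{2}$)
$l{\left(Y \right)} = Y$
$\frac{1}{l{\left(317 \right)} + u{\left(-310 \right)}} = \frac{1}{317 + \left(39 - -155\right)} = \frac{1}{317 + \left(39 + 155\right)} = \frac{1}{317 + 194} = \frac{1}{511}$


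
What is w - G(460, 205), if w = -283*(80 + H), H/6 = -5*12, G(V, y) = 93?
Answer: 79147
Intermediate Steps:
H = -360 (H = 6*(-5*12) = 6*(-60) = -360)
w = 79240 (w = -283*(80 - 360) = -283*(-280) = 79240)
w - G(460, 205) = 79240 - 1*93 = 79240 - 93 = 79147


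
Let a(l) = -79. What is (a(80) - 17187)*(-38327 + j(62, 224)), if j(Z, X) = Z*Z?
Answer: 595383478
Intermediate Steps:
j(Z, X) = Z**2
(a(80) - 17187)*(-38327 + j(62, 224)) = (-79 - 17187)*(-38327 + 62**2) = -17266*(-38327 + 3844) = -17266*(-34483) = 595383478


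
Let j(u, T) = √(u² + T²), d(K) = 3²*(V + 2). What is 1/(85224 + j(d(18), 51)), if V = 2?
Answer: 28408/2421042093 - √433/2421042093 ≈ 1.1725e-5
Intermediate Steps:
d(K) = 36 (d(K) = 3²*(2 + 2) = 9*4 = 36)
j(u, T) = √(T² + u²)
1/(85224 + j(d(18), 51)) = 1/(85224 + √(51² + 36²)) = 1/(85224 + √(2601 + 1296)) = 1/(85224 + √3897) = 1/(85224 + 3*√433)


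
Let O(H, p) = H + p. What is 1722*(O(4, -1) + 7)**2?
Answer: 172200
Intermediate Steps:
1722*(O(4, -1) + 7)**2 = 1722*((4 - 1) + 7)**2 = 1722*(3 + 7)**2 = 1722*10**2 = 1722*100 = 172200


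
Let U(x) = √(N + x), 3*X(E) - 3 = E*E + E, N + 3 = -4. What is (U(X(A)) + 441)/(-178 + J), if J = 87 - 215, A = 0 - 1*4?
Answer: -49/34 - I*√2/306 ≈ -1.4412 - 0.0046216*I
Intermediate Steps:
N = -7 (N = -3 - 4 = -7)
A = -4 (A = 0 - 4 = -4)
X(E) = 1 + E/3 + E²/3 (X(E) = 1 + (E*E + E)/3 = 1 + (E² + E)/3 = 1 + (E + E²)/3 = 1 + (E/3 + E²/3) = 1 + E/3 + E²/3)
U(x) = √(-7 + x)
J = -128
(U(X(A)) + 441)/(-178 + J) = (√(-7 + (1 + (⅓)*(-4) + (⅓)*(-4)²)) + 441)/(-178 - 128) = (√(-7 + (1 - 4/3 + (⅓)*16)) + 441)/(-306) = (√(-7 + (1 - 4/3 + 16/3)) + 441)*(-1/306) = (√(-7 + 5) + 441)*(-1/306) = (√(-2) + 441)*(-1/306) = (I*√2 + 441)*(-1/306) = (441 + I*√2)*(-1/306) = -49/34 - I*√2/306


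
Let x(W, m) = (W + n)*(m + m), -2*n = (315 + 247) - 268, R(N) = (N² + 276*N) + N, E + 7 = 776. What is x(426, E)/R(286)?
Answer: 214551/80509 ≈ 2.6649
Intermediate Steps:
E = 769 (E = -7 + 776 = 769)
R(N) = N² + 277*N
n = -147 (n = -((315 + 247) - 268)/2 = -(562 - 268)/2 = -½*294 = -147)
x(W, m) = 2*m*(-147 + W) (x(W, m) = (W - 147)*(m + m) = (-147 + W)*(2*m) = 2*m*(-147 + W))
x(426, E)/R(286) = (2*769*(-147 + 426))/((286*(277 + 286))) = (2*769*279)/((286*563)) = 429102/161018 = 429102*(1/161018) = 214551/80509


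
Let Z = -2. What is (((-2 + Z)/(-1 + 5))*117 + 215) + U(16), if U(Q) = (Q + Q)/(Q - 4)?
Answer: 302/3 ≈ 100.67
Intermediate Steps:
U(Q) = 2*Q/(-4 + Q) (U(Q) = (2*Q)/(-4 + Q) = 2*Q/(-4 + Q))
(((-2 + Z)/(-1 + 5))*117 + 215) + U(16) = (((-2 - 2)/(-1 + 5))*117 + 215) + 2*16/(-4 + 16) = (-4/4*117 + 215) + 2*16/12 = (-4*¼*117 + 215) + 2*16*(1/12) = (-1*117 + 215) + 8/3 = (-117 + 215) + 8/3 = 98 + 8/3 = 302/3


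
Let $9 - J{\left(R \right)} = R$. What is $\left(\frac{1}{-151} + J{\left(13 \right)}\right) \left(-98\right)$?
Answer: $\frac{59290}{151} \approx 392.65$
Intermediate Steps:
$J{\left(R \right)} = 9 - R$
$\left(\frac{1}{-151} + J{\left(13 \right)}\right) \left(-98\right) = \left(\frac{1}{-151} + \left(9 - 13\right)\right) \left(-98\right) = \left(- \frac{1}{151} + \left(9 - 13\right)\right) \left(-98\right) = \left(- \frac{1}{151} - 4\right) \left(-98\right) = \left(- \frac{605}{151}\right) \left(-98\right) = \frac{59290}{151}$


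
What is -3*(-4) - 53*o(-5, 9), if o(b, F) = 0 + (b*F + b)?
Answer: 2662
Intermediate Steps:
o(b, F) = b + F*b (o(b, F) = 0 + (F*b + b) = 0 + (b + F*b) = b + F*b)
-3*(-4) - 53*o(-5, 9) = -3*(-4) - (-265)*(1 + 9) = 12 - (-265)*10 = 12 - 53*(-50) = 12 + 2650 = 2662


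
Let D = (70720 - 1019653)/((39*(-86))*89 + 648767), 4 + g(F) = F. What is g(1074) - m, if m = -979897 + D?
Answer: 343595431320/350261 ≈ 9.8097e+5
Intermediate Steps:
g(F) = -4 + F
D = -948933/350261 (D = -948933/(-3354*89 + 648767) = -948933/(-298506 + 648767) = -948933/350261 ≈ -2.7092)
m = -343220652050/350261 (m = -979897 - 948933/350261 = -343220652050/350261 ≈ -9.7990e+5)
g(1074) - m = (-4 + 1074) - 1*(-343220652050/350261) = 1070 + 343220652050/350261 = 343595431320/350261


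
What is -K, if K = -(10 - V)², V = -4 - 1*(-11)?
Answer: 9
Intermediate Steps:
V = 7 (V = -4 + 11 = 7)
K = -9 (K = -(10 - 1*7)² = -(10 - 7)² = -1*3² = -1*9 = -9)
-K = -1*(-9) = 9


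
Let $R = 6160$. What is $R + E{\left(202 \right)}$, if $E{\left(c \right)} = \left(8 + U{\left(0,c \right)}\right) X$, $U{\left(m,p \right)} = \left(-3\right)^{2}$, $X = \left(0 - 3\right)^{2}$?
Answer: $6313$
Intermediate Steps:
$X = 9$ ($X = \left(-3\right)^{2} = 9$)
$U{\left(m,p \right)} = 9$
$E{\left(c \right)} = 153$ ($E{\left(c \right)} = \left(8 + 9\right) 9 = 17 \cdot 9 = 153$)
$R + E{\left(202 \right)} = 6160 + 153 = 6313$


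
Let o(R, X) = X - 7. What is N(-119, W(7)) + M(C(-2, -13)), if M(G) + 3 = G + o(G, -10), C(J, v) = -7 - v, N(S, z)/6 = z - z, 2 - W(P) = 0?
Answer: -14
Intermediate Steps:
W(P) = 2 (W(P) = 2 - 1*0 = 2 + 0 = 2)
N(S, z) = 0 (N(S, z) = 6*(z - z) = 6*0 = 0)
o(R, X) = -7 + X
M(G) = -20 + G (M(G) = -3 + (G + (-7 - 10)) = -3 + (G - 17) = -3 + (-17 + G) = -20 + G)
N(-119, W(7)) + M(C(-2, -13)) = 0 + (-20 + (-7 - 1*(-13))) = 0 + (-20 + (-7 + 13)) = 0 + (-20 + 6) = 0 - 14 = -14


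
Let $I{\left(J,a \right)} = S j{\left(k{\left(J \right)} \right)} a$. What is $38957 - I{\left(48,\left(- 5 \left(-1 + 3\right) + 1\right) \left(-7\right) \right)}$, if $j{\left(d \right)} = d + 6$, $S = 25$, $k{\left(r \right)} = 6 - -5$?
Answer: $12182$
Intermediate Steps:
$k{\left(r \right)} = 11$ ($k{\left(r \right)} = 6 + 5 = 11$)
$j{\left(d \right)} = 6 + d$
$I{\left(J,a \right)} = 425 a$ ($I{\left(J,a \right)} = 25 \left(6 + 11\right) a = 25 \cdot 17 a = 425 a$)
$38957 - I{\left(48,\left(- 5 \left(-1 + 3\right) + 1\right) \left(-7\right) \right)} = 38957 - 425 \left(- 5 \left(-1 + 3\right) + 1\right) \left(-7\right) = 38957 - 425 \left(\left(-5\right) 2 + 1\right) \left(-7\right) = 38957 - 425 \left(-10 + 1\right) \left(-7\right) = 38957 - 425 \left(\left(-9\right) \left(-7\right)\right) = 38957 - 425 \cdot 63 = 38957 - 26775 = 12182$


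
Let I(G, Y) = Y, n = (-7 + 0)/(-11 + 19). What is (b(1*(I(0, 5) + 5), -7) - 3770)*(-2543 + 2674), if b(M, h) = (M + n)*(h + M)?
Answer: -3922271/8 ≈ -4.9028e+5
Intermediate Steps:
n = -7/8 ≈ -0.87500
b(M, h) = (-7/8 + M)*(M + h) (b(M, h) = (M - 7/8)*(h + M) = (-7/8 + M)*(M + h))
(b(1*(I(0, 5) + 5), -7) - 3770)*(-2543 + 2674) = (((1*(5 + 5))**2 - 7*(5 + 5)/8 - 7/8*(-7) + (1*(5 + 5))*(-7)) - 3770)*(-2543 + 2674) = (((1*10)**2 - 7*10/8 + 49/8 + (1*10)*(-7)) - 3770)*131 = ((10**2 - 7/8*10 + 49/8 + 10*(-7)) - 3770)*131 = ((100 - 35/4 + 49/8 - 70) - 3770)*131 = (219/8 - 3770)*131 = -29941/8*131 = -3922271/8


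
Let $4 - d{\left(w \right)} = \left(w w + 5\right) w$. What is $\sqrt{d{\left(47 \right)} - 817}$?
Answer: $i \sqrt{104871} \approx 323.84 i$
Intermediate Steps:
$d{\left(w \right)} = 4 - w \left(5 + w^{2}\right)$ ($d{\left(w \right)} = 4 - \left(w w + 5\right) w = 4 - \left(w^{2} + 5\right) w = 4 - \left(5 + w^{2}\right) w = 4 - w \left(5 + w^{2}\right)$)
$\sqrt{d{\left(47 \right)} - 817} = \sqrt{\left(4 - 47^{3} - 235\right) - 817} = \sqrt{\left(4 - 103823 - 235\right) - 817} = \sqrt{-104054 - 817} = \sqrt{-104871} = i \sqrt{104871}$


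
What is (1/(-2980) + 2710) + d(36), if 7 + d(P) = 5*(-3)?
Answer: 8010239/2980 ≈ 2688.0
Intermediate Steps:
d(P) = -22 (d(P) = -7 + 5*(-3) = -7 - 15 = -22)
(1/(-2980) + 2710) + d(36) = (1/(-2980) + 2710) - 22 = (-1/2980 + 2710) - 22 = 8075799/2980 - 22 = 8010239/2980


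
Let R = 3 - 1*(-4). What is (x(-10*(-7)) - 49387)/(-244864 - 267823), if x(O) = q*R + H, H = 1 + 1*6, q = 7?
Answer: 49331/512687 ≈ 0.096220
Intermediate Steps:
H = 7 (H = 1 + 6 = 7)
R = 7 (R = 3 + 4 = 7)
x(O) = 56 (x(O) = 7*7 + 7 = 49 + 7 = 56)
(x(-10*(-7)) - 49387)/(-244864 - 267823) = (56 - 49387)/(-244864 - 267823) = -49331/(-512687) = -49331*(-1/512687) = 49331/512687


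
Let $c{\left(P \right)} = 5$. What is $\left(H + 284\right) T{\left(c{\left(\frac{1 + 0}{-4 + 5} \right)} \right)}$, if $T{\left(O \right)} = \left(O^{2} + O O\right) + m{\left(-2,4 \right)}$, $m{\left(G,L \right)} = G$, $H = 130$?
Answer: $19872$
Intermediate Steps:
$T{\left(O \right)} = -2 + 2 O^{2}$ ($T{\left(O \right)} = \left(O^{2} + O O\right) - 2 = \left(O^{2} + O^{2}\right) - 2 = 2 O^{2} - 2 = -2 + 2 O^{2}$)
$\left(H + 284\right) T{\left(c{\left(\frac{1 + 0}{-4 + 5} \right)} \right)} = \left(130 + 284\right) \left(-2 + 2 \cdot 5^{2}\right) = 414 \left(-2 + 2 \cdot 25\right) = 414 \left(-2 + 50\right) = 414 \cdot 48 = 19872$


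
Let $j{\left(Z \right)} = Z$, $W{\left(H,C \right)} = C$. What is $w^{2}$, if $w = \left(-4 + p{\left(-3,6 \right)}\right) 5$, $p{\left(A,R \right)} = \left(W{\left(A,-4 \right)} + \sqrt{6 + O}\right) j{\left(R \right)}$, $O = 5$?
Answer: $29500 - 8400 \sqrt{11} \approx 1640.4$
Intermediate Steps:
$p{\left(A,R \right)} = R \left(-4 + \sqrt{11}\right)$ ($p{\left(A,R \right)} = \left(-4 + \sqrt{6 + 5}\right) R = \left(-4 + \sqrt{11}\right) R = R \left(-4 + \sqrt{11}\right)$)
$w = -140 + 30 \sqrt{11}$ ($w = \left(-4 + 6 \left(-4 + \sqrt{11}\right)\right) 5 = \left(-4 - \left(24 - 6 \sqrt{11}\right)\right) 5 = \left(-28 + 6 \sqrt{11}\right) 5 = -140 + 30 \sqrt{11} \approx -40.501$)
$w^{2} = \left(-140 + 30 \sqrt{11}\right)^{2}$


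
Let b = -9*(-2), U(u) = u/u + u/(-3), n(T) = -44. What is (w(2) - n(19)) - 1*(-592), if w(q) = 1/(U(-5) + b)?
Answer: 39435/62 ≈ 636.05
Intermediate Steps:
U(u) = 1 - u/3 (U(u) = 1 + u*(-⅓) = 1 - u/3)
b = 18
w(q) = 3/62 (w(q) = 1/((1 - ⅓*(-5)) + 18) = 1/((1 + 5/3) + 18) = 1/(8/3 + 18) = 1/(62/3) = 3/62)
(w(2) - n(19)) - 1*(-592) = (3/62 - 1*(-44)) - 1*(-592) = (3/62 + 44) + 592 = 2731/62 + 592 = 39435/62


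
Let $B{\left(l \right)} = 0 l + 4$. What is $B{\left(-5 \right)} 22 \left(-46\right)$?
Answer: $-4048$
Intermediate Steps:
$B{\left(l \right)} = 4$ ($B{\left(l \right)} = 0 + 4 = 4$)
$B{\left(-5 \right)} 22 \left(-46\right) = 4 \cdot 22 \left(-46\right) = 88 \left(-46\right) = -4048$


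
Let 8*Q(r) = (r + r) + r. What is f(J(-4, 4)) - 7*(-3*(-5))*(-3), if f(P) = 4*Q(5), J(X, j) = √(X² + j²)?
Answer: 645/2 ≈ 322.50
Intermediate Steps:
Q(r) = 3*r/8 (Q(r) = ((r + r) + r)/8 = (2*r + r)/8 = (3*r)/8 = 3*r/8)
f(P) = 15/2 (f(P) = 4*((3/8)*5) = 4*(15/8) = 15/2)
f(J(-4, 4)) - 7*(-3*(-5))*(-3) = 15/2 - 7*(-3*(-5))*(-3) = 15/2 - 105*(-3) = 15/2 - 7*(-45) = 15/2 + 315 = 645/2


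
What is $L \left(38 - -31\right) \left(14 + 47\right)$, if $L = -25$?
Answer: $-105225$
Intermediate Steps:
$L \left(38 - -31\right) \left(14 + 47\right) = - 25 \left(38 - -31\right) \left(14 + 47\right) = - 25 \left(38 + 31\right) 61 = - 25 \cdot 69 \cdot 61 = \left(-25\right) 4209 = -105225$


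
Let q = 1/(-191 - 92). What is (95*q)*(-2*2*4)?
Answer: 1520/283 ≈ 5.3710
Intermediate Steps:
q = -1/283 (q = 1/(-283) = -1/283 ≈ -0.0035336)
(95*q)*(-2*2*4) = (95*(-1/283))*(-2*2*4) = -(-380)*4/283 = -95/283*(-16) = 1520/283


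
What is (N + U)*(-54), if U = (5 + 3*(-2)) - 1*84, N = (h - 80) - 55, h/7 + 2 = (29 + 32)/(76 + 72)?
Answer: 923535/74 ≈ 12480.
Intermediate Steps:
h = -1645/148 (h = -14 + 7*((29 + 32)/(76 + 72)) = -14 + 7*(61/148) = -14 + 427/148 = -1645/148 ≈ -11.115)
N = -21625/148 (N = (-1645/148 - 80) - 55 = -13485/148 - 55 = -21625/148 ≈ -146.11)
U = -85 (U = (5 - 6) - 84 = -1 - 84 = -85)
(N + U)*(-54) = (-21625/148 - 85)*(-54) = -34205/148*(-54) = 923535/74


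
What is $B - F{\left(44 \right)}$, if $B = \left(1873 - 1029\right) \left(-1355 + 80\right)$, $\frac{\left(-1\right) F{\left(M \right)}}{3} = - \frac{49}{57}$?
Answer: $- \frac{20445949}{19} \approx -1.0761 \cdot 10^{6}$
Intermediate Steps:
$F{\left(M \right)} = \frac{49}{19}$ ($F{\left(M \right)} = - 3 \left(- \frac{49}{57}\right) = - 3 \left(\left(-49\right) \frac{1}{57}\right) = \left(-3\right) \left(- \frac{49}{57}\right) = \frac{49}{19}$)
$B = -1076100$ ($B = 844 \left(-1275\right) = -1076100$)
$B - F{\left(44 \right)} = -1076100 - \frac{49}{19} = - \frac{20445949}{19}$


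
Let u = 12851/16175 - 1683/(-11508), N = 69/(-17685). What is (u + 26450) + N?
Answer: 1934985662747789/73153766700 ≈ 26451.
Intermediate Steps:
N = -23/5895 (N = 69*(-1/17685) = -23/5895 ≈ -0.0039016)
u = 58370611/62047300 (u = 12851*(1/16175) - 1683*(-1/11508) = 12851/16175 + 561/3836 = 58370611/62047300 ≈ 0.94074)
(u + 26450) + N = (58370611/62047300 + 26450) - 23/5895 = 1641209455611/62047300 - 23/5895 = 1934985662747789/73153766700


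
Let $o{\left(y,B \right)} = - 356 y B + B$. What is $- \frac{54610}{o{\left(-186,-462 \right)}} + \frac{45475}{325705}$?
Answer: $\frac{140896950070}{996405008907} \approx 0.14141$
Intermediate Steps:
$o{\left(y,B \right)} = B - 356 B y$ ($o{\left(y,B \right)} = - 356 B y + B = B - 356 B y$)
$- \frac{54610}{o{\left(-186,-462 \right)}} + \frac{45475}{325705} = - \frac{54610}{\left(-462\right) \left(1 - -66216\right)} + \frac{45475}{325705} = - \frac{54610}{\left(-462\right) \left(1 + 66216\right)} + 45475 \cdot \frac{1}{325705} = - \frac{54610}{\left(-462\right) 66217} + \frac{9095}{65141} = - \frac{54610}{-30592254} + \frac{9095}{65141} = \left(-54610\right) \left(- \frac{1}{30592254}\right) + \frac{9095}{65141} = \frac{27305}{15296127} + \frac{9095}{65141} = \frac{140896950070}{996405008907}$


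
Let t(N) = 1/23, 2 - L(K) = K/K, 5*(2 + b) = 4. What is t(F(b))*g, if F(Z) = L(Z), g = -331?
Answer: -331/23 ≈ -14.391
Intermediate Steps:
b = -6/5 (b = -2 + (⅕)*4 = -2 + ⅘ = -6/5 ≈ -1.2000)
L(K) = 1 (L(K) = 2 - K/K = 2 - 1*1 = 2 - 1 = 1)
F(Z) = 1
t(N) = 1/23
t(F(b))*g = (1/23)*(-331) = -331/23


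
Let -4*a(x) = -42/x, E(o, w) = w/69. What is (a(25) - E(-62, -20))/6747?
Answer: 2449/23277150 ≈ 0.00010521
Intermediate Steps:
E(o, w) = w/69 (E(o, w) = w*(1/69) = w/69)
a(x) = 21/(2*x) (a(x) = -(-21)/(2*x) = 21/(2*x))
(a(25) - E(-62, -20))/6747 = ((21/2)/25 - (-20)/69)/6747 = ((21/2)*(1/25) - 1*(-20/69))*(1/6747) = (21/50 + 20/69)*(1/6747) = (2449/3450)*(1/6747) = 2449/23277150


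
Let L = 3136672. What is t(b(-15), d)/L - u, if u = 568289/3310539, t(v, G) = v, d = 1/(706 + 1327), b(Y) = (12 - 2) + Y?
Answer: -1782552746903/10384074986208 ≈ -0.17166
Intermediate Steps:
b(Y) = 10 + Y
d = 1/2033 ≈ 0.00049188
u = 568289/3310539 (u = 568289*(1/3310539) = 568289/3310539 ≈ 0.17166)
t(b(-15), d)/L - u = (10 - 15)/3136672 - 1*568289/3310539 = -5*1/3136672 - 568289/3310539 = -5/3136672 - 568289/3310539 = -1782552746903/10384074986208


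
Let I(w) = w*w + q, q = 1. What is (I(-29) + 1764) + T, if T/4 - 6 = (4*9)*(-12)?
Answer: 902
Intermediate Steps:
T = -1704 (T = 24 + 4*((4*9)*(-12)) = 24 + 4*(36*(-12)) = 24 + 4*(-432) = 24 - 1728 = -1704)
I(w) = 1 + w² (I(w) = w*w + 1 = w² + 1 = 1 + w²)
(I(-29) + 1764) + T = ((1 + (-29)²) + 1764) - 1704 = ((1 + 841) + 1764) - 1704 = (842 + 1764) - 1704 = 2606 - 1704 = 902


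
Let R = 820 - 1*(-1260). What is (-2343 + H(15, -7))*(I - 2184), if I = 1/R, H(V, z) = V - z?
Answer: 10543650799/2080 ≈ 5.0691e+6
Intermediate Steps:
R = 2080 (R = 820 + 1260 = 2080)
I = 1/2080 ≈ 0.00048077
(-2343 + H(15, -7))*(I - 2184) = (-2343 + (15 - 1*(-7)))*(1/2080 - 2184) = (-2343 + (15 + 7))*(-4542719/2080) = (-2343 + 22)*(-4542719/2080) = -2321*(-4542719/2080) = 10543650799/2080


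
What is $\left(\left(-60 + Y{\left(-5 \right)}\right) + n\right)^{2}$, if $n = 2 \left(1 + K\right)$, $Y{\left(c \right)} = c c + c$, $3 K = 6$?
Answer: $1156$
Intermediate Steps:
$K = 2$ ($K = \frac{1}{3} \cdot 6 = 2$)
$Y{\left(c \right)} = c + c^{2}$ ($Y{\left(c \right)} = c^{2} + c = c + c^{2}$)
$n = 6$ ($n = 2 \left(1 + 2\right) = 2 \cdot 3 = 6$)
$\left(\left(-60 + Y{\left(-5 \right)}\right) + n\right)^{2} = \left(\left(-60 - 5 \left(1 - 5\right)\right) + 6\right)^{2} = \left(\left(-60 - -20\right) + 6\right)^{2} = \left(\left(-60 + 20\right) + 6\right)^{2} = \left(-40 + 6\right)^{2} = \left(-34\right)^{2} = 1156$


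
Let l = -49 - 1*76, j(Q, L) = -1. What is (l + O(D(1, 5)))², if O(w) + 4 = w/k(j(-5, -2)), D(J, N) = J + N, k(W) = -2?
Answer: 17424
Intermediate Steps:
l = -125 (l = -49 - 76 = -125)
O(w) = -4 - w/2 (O(w) = -4 + w/(-2) = -4 + w*(-½) = -4 - w/2)
(l + O(D(1, 5)))² = (-125 + (-4 - (1 + 5)/2))² = (-125 + (-4 - ½*6))² = (-125 + (-4 - 3))² = (-125 - 7)² = (-132)² = 17424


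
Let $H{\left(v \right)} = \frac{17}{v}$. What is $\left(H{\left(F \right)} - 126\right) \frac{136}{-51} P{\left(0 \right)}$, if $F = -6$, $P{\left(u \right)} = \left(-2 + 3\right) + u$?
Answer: $\frac{3092}{9} \approx 343.56$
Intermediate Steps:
$P{\left(u \right)} = 1 + u$
$\left(H{\left(F \right)} - 126\right) \frac{136}{-51} P{\left(0 \right)} = \left(\frac{17}{-6} - 126\right) \frac{136}{-51} \left(1 + 0\right) = \left(17 \left(- \frac{1}{6}\right) - 126\right) 136 \left(- \frac{1}{51}\right) 1 = \left(- \frac{17}{6} - 126\right) \left(\left(- \frac{8}{3}\right) 1\right) = \left(- \frac{773}{6}\right) \left(- \frac{8}{3}\right) = \frac{3092}{9}$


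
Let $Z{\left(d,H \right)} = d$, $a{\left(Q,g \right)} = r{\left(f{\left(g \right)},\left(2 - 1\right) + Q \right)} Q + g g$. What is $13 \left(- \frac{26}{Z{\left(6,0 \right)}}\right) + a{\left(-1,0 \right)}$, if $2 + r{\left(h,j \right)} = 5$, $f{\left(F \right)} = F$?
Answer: $- \frac{178}{3} \approx -59.333$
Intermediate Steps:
$r{\left(h,j \right)} = 3$ ($r{\left(h,j \right)} = -2 + 5 = 3$)
$a{\left(Q,g \right)} = g^{2} + 3 Q$ ($a{\left(Q,g \right)} = 3 Q + g g = 3 Q + g^{2} = g^{2} + 3 Q$)
$13 \left(- \frac{26}{Z{\left(6,0 \right)}}\right) + a{\left(-1,0 \right)} = 13 \left(- \frac{26}{6}\right) + \left(0^{2} + 3 \left(-1\right)\right) = 13 \left(\left(-26\right) \frac{1}{6}\right) + \left(0 - 3\right) = 13 \left(- \frac{13}{3}\right) - 3 = - \frac{169}{3} - 3 = - \frac{178}{3}$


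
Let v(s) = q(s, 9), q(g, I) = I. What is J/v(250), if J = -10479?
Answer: -3493/3 ≈ -1164.3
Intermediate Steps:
v(s) = 9
J/v(250) = -10479/9 = -10479*1/9 = -3493/3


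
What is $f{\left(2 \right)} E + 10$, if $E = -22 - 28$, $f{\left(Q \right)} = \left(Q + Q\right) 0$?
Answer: $10$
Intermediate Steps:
$f{\left(Q \right)} = 0$ ($f{\left(Q \right)} = 2 Q 0 = 0$)
$E = -50$ ($E = -22 - 28 = -50$)
$f{\left(2 \right)} E + 10 = 0 \left(-50\right) + 10 = 0 + 10 = 10$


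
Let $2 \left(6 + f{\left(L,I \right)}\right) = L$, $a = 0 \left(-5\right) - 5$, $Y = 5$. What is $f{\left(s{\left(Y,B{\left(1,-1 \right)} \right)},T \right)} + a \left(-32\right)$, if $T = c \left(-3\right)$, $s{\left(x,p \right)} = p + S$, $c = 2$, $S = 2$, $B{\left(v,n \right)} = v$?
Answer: $\frac{311}{2} \approx 155.5$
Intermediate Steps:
$a = -5$ ($a = 0 - 5 = -5$)
$s{\left(x,p \right)} = 2 + p$ ($s{\left(x,p \right)} = p + 2 = 2 + p$)
$T = -6$ ($T = 2 \left(-3\right) = -6$)
$f{\left(L,I \right)} = -6 + \frac{L}{2}$
$f{\left(s{\left(Y,B{\left(1,-1 \right)} \right)},T \right)} + a \left(-32\right) = \left(-6 + \frac{2 + 1}{2}\right) - -160 = \left(-6 + \frac{1}{2} \cdot 3\right) + 160 = \left(-6 + \frac{3}{2}\right) + 160 = - \frac{9}{2} + 160 = \frac{311}{2}$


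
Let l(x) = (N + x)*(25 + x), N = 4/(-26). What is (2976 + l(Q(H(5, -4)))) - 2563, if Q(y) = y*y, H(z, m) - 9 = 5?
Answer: 43695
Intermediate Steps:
H(z, m) = 14 (H(z, m) = 9 + 5 = 14)
Q(y) = y**2
N = -2/13 (N = 4*(-1/26) = -2/13 ≈ -0.15385)
l(x) = (25 + x)*(-2/13 + x) (l(x) = (-2/13 + x)*(25 + x) = (25 + x)*(-2/13 + x))
(2976 + l(Q(H(5, -4)))) - 2563 = (2976 + (-50/13 + (14**2)**2 + (323/13)*14**2)) - 2563 = (2976 + (-50/13 + 196**2 + (323/13)*196)) - 2563 = (2976 + (-50/13 + 38416 + 63308/13)) - 2563 = (2976 + 43282) - 2563 = 46258 - 2563 = 43695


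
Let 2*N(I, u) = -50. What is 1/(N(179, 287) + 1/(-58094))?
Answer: -58094/1452351 ≈ -0.040000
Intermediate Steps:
N(I, u) = -25 (N(I, u) = (½)*(-50) = -25)
1/(N(179, 287) + 1/(-58094)) = 1/(-25 + 1/(-58094)) = 1/(-25 - 1/58094) = 1/(-1452351/58094) = -58094/1452351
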